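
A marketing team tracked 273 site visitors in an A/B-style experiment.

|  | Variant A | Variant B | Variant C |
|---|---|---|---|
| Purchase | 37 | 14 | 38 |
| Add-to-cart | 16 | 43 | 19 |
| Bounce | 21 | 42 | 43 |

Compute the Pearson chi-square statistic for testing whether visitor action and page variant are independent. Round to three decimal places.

Row totals: 89, 78, 106. Column totals: 74, 99, 100. Grand total N = 273.
Expected counts (row total × column total / N):
  Purchase, Variant A: 89×74/273 = 24.12454
  Purchase, Variant B: 89×99/273 = 32.27473
  Purchase, Variant C: 89×100/273 = 32.60073
  Add-to-cart, Variant A: 78×74/273 = 21.14286
  Add-to-cart, Variant B: 78×99/273 = 28.28571
  Add-to-cart, Variant C: 78×100/273 = 28.57143
  Bounce, Variant A: 106×74/273 = 28.73260
  Bounce, Variant B: 106×99/273 = 38.43956
  Bounce, Variant C: 106×100/273 = 38.82784
Contributions (O − E)²/E:
  (37 − 24.12454)²/24.12454 = 6.8717
  (14 − 32.27473)²/32.27473 = 10.3476
  (38 − 32.60073)²/32.60073 = 0.8942
  (16 − 21.14286)²/21.14286 = 1.2510
  (43 − 28.28571)²/28.28571 = 7.6544
  (19 − 28.57143)²/28.57143 = 3.2064
  (21 − 28.73260)²/28.73260 = 2.0810
  (42 − 38.43956)²/38.43956 = 0.3298
  (43 − 38.82784)²/38.82784 = 0.4483
χ² = 6.8717 + 10.3476 + 0.8942 + 1.2510 + 7.6544 + 3.2064 + 2.0810 + 0.3298 + 0.4483 = 33.084

33.084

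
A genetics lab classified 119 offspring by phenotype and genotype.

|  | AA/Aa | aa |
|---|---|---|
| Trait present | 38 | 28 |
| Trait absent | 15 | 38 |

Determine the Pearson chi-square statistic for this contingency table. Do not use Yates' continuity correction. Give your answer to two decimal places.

10.20

Row totals: 66, 53. Column totals: 53, 66. Grand total N = 119.
Expected counts (row total × column total / N):
  Trait present, AA/Aa: 66×53/119 = 29.395
  Trait present, aa: 66×66/119 = 36.605
  Trait absent, AA/Aa: 53×53/119 = 23.605
  Trait absent, aa: 53×66/119 = 29.395
Contributions (O − E)²/E:
  (38 − 29.395)²/29.395 = 2.5190
  (28 − 36.605)²/36.605 = 2.0228
  (15 − 23.605)²/23.605 = 3.1369
  (38 − 29.395)²/29.395 = 2.5190
χ² = 2.5190 + 2.0228 + 3.1369 + 2.5190 = 10.20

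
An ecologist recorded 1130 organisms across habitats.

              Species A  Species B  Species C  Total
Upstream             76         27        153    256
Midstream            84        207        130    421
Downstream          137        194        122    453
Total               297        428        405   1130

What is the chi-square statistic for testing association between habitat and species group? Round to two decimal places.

131.65

Grand total N = 1130.
Expected counts (row total × column total / N):
  Upstream, Species A: 256×297/1130 = 67.285
  Upstream, Species B: 256×428/1130 = 96.963
  Upstream, Species C: 256×405/1130 = 91.752
  Midstream, Species A: 421×297/1130 = 110.652
  Midstream, Species B: 421×428/1130 = 159.458
  Midstream, Species C: 421×405/1130 = 150.889
  Downstream, Species A: 453×297/1130 = 119.063
  Downstream, Species B: 453×428/1130 = 171.579
  Downstream, Species C: 453×405/1130 = 162.358
Contributions (O − E)²/E:
  (76 − 67.285)²/67.285 = 1.1288
  (27 − 96.963)²/96.963 = 50.4813
  (153 − 91.752)²/91.752 = 40.8854
  (84 − 110.652)²/110.652 = 6.4195
  (207 − 159.458)²/159.458 = 14.1745
  (130 − 150.889)²/150.889 = 2.8919
  (137 − 119.063)²/119.063 = 2.7022
  (194 − 171.579)²/171.579 = 2.9299
  (122 − 162.358)²/162.358 = 10.0320
χ² = 1.1288 + 50.4813 + 40.8854 + 6.4195 + 14.1745 + 2.8919 + 2.7022 + 2.9299 + 10.0320 = 131.65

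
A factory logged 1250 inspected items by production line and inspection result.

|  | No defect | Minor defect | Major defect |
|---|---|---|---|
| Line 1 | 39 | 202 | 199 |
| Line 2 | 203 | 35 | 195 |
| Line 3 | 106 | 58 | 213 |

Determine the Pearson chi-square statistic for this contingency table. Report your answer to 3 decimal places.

268.075

Row totals: 440, 433, 377. Column totals: 348, 295, 607. Grand total N = 1250.
Expected counts (row total × column total / N):
  Line 1, No defect: 440×348/1250 = 122.4960
  Line 1, Minor defect: 440×295/1250 = 103.8400
  Line 1, Major defect: 440×607/1250 = 213.6640
  Line 2, No defect: 433×348/1250 = 120.5472
  Line 2, Minor defect: 433×295/1250 = 102.1880
  Line 2, Major defect: 433×607/1250 = 210.2648
  Line 3, No defect: 377×348/1250 = 104.9568
  Line 3, Minor defect: 377×295/1250 = 88.9720
  Line 3, Major defect: 377×607/1250 = 183.0712
Contributions (O − E)²/E:
  (39 − 122.4960)²/122.4960 = 56.9127
  (202 − 103.8400)²/103.8400 = 92.7907
  (199 − 213.6640)²/213.6640 = 1.0064
  (203 − 120.5472)²/120.5472 = 56.3967
  (35 − 102.1880)²/102.1880 = 44.1757
  (195 − 210.2648)²/210.2648 = 1.1082
  (106 − 104.9568)²/104.9568 = 0.0104
  (58 − 88.9720)²/88.9720 = 10.7816
  (213 − 183.0712)²/183.0712 = 4.8928
χ² = 56.9127 + 92.7907 + 1.0064 + 56.3967 + 44.1757 + 1.1082 + 0.0104 + 10.7816 + 4.8928 = 268.075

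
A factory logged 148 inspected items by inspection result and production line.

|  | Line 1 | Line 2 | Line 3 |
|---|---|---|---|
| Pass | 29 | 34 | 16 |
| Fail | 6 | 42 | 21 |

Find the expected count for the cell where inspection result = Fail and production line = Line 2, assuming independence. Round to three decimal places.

Row total (Fail) = 69; column total (Line 2) = 76; grand total N = 148.
Expected count = (row total × column total) / N = 69 × 76 / 148 = 35.432.

35.432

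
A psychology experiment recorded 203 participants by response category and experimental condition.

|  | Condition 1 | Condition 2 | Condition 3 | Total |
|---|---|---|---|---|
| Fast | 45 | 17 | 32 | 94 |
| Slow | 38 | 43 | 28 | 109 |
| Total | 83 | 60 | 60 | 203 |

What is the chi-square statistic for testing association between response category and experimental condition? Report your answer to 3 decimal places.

11.076

Grand total N = 203.
Expected counts (row total × column total / N):
  Fast, Condition 1: 94×83/203 = 38.4335
  Fast, Condition 2: 94×60/203 = 27.7833
  Fast, Condition 3: 94×60/203 = 27.7833
  Slow, Condition 1: 109×83/203 = 44.5665
  Slow, Condition 2: 109×60/203 = 32.2167
  Slow, Condition 3: 109×60/203 = 32.2167
Contributions (O − E)²/E:
  (45 − 38.4335)²/38.4335 = 1.1219
  (17 − 27.7833)²/27.7833 = 4.1852
  (32 − 27.7833)²/27.7833 = 0.6400
  (38 − 44.5665)²/44.5665 = 0.9675
  (43 − 32.2167)²/32.2167 = 3.6093
  (28 − 32.2167)²/32.2167 = 0.5519
χ² = 1.1219 + 4.1852 + 0.6400 + 0.9675 + 3.6093 + 0.5519 = 11.076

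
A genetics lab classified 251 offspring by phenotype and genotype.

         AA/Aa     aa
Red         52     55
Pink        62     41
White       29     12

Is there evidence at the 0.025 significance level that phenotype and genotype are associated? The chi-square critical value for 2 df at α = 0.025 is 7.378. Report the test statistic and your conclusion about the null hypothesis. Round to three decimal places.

6.664; fail to reject H₀

Row totals: 107, 103, 41. Column totals: 143, 108. Grand total N = 251.
Expected counts (row total × column total / N):
  Red, AA/Aa: 107×143/251 = 60.9602
  Red, aa: 107×108/251 = 46.0398
  Pink, AA/Aa: 103×143/251 = 58.6813
  Pink, aa: 103×108/251 = 44.3187
  White, AA/Aa: 41×143/251 = 23.3586
  White, aa: 41×108/251 = 17.6414
Contributions (O − E)²/E:
  (52 − 60.9602)²/60.9602 = 1.3170
  (55 − 46.0398)²/46.0398 = 1.7438
  (62 − 58.6813)²/58.6813 = 0.1877
  (41 − 44.3187)²/44.3187 = 0.2485
  (29 − 23.3586)²/23.3586 = 1.3625
  (12 − 17.6414)²/17.6414 = 1.8040
χ² = 1.3170 + 1.7438 + 0.1877 + 0.2485 + 1.3625 + 1.8040 = 6.664
df = (3−1)(2−1) = 2. Since 6.664 < 7.378, fail to reject the null hypothesis of independence at α = 0.025.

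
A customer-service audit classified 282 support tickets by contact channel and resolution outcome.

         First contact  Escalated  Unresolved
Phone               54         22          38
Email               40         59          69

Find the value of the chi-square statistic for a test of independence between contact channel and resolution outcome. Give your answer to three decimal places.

18.298

Row totals: 114, 168. Column totals: 94, 81, 107. Grand total N = 282.
Expected counts (row total × column total / N):
  Phone, First contact: 114×94/282 = 38.0000
  Phone, Escalated: 114×81/282 = 32.7447
  Phone, Unresolved: 114×107/282 = 43.2553
  Email, First contact: 168×94/282 = 56.0000
  Email, Escalated: 168×81/282 = 48.2553
  Email, Unresolved: 168×107/282 = 63.7447
Contributions (O − E)²/E:
  (54 − 38.0000)²/38.0000 = 6.7368
  (22 − 32.7447)²/32.7447 = 3.5257
  (38 − 43.2553)²/43.2553 = 0.6385
  (40 − 56.0000)²/56.0000 = 4.5714
  (59 − 48.2553)²/48.2553 = 2.3925
  (69 − 63.7447)²/63.7447 = 0.4333
χ² = 6.7368 + 3.5257 + 0.6385 + 4.5714 + 2.3925 + 0.4333 = 18.298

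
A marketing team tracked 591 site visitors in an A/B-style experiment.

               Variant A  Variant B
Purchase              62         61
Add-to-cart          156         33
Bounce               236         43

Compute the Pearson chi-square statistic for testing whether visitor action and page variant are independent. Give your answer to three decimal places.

Row totals: 123, 189, 279. Column totals: 454, 137. Grand total N = 591.
Expected counts (row total × column total / N):
  Purchase, Variant A: 123×454/591 = 94.4873
  Purchase, Variant B: 123×137/591 = 28.5127
  Add-to-cart, Variant A: 189×454/591 = 145.1878
  Add-to-cart, Variant B: 189×137/591 = 43.8122
  Bounce, Variant A: 279×454/591 = 214.3249
  Bounce, Variant B: 279×137/591 = 64.6751
Contributions (O − E)²/E:
  (62 − 94.4873)²/94.4873 = 11.1700
  (61 − 28.5127)²/28.5127 = 37.0159
  (156 − 145.1878)²/145.1878 = 0.8052
  (33 − 43.8122)²/43.8122 = 2.6683
  (236 − 214.3249)²/214.3249 = 2.1920
  (43 − 64.6751)²/64.6751 = 7.2642
χ² = 11.1700 + 37.0159 + 0.8052 + 2.6683 + 2.1920 + 7.2642 = 61.116

61.116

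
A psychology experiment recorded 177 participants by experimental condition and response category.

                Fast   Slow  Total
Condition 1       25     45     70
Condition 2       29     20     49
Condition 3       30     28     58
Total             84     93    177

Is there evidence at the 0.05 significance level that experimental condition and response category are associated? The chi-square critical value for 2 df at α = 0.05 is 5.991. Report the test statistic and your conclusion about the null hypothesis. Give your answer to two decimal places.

7.00; reject H₀

Grand total N = 177.
Expected counts (row total × column total / N):
  Condition 1, Fast: 70×84/177 = 33.220
  Condition 1, Slow: 70×93/177 = 36.780
  Condition 2, Fast: 49×84/177 = 23.254
  Condition 2, Slow: 49×93/177 = 25.746
  Condition 3, Fast: 58×84/177 = 27.525
  Condition 3, Slow: 58×93/177 = 30.475
Contributions (O − E)²/E:
  (25 − 33.220)²/33.220 = 2.0340
  (45 − 36.780)²/36.780 = 1.8371
  (29 − 23.254)²/23.254 = 1.4198
  (20 − 25.746)²/25.746 = 1.2824
  (30 − 27.525)²/27.525 = 0.2225
  (28 − 30.475)²/30.475 = 0.2010
χ² = 2.0340 + 1.8371 + 1.4198 + 1.2824 + 0.2225 + 0.2010 = 7.00
df = (3−1)(2−1) = 2. Since 7.00 > 5.991, reject the null hypothesis of independence at α = 0.05.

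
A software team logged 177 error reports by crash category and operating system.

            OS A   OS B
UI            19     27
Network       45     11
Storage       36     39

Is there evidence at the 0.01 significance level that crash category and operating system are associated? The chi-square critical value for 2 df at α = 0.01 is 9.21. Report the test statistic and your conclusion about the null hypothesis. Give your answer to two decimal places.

Row totals: 46, 56, 75. Column totals: 100, 77. Grand total N = 177.
Expected counts (row total × column total / N):
  UI, OS A: 46×100/177 = 25.9887
  UI, OS B: 46×77/177 = 20.0113
  Network, OS A: 56×100/177 = 31.6384
  Network, OS B: 56×77/177 = 24.3616
  Storage, OS A: 75×100/177 = 42.3729
  Storage, OS B: 75×77/177 = 32.6271
Contributions (O − E)²/E:
  (19 − 25.9887)²/25.9887 = 1.8794
  (27 − 20.0113)²/20.0113 = 2.4407
  (45 − 31.6384)²/31.6384 = 5.6429
  (11 − 24.3616)²/24.3616 = 7.3284
  (36 − 42.3729)²/42.3729 = 0.9585
  (39 − 32.6271)²/32.6271 = 1.2448
χ² = 1.8794 + 2.4407 + 5.6429 + 7.3284 + 0.9585 + 1.2448 = 19.49
df = (3−1)(2−1) = 2. Since 19.49 > 9.21, reject the null hypothesis of independence at α = 0.01.

19.49; reject H₀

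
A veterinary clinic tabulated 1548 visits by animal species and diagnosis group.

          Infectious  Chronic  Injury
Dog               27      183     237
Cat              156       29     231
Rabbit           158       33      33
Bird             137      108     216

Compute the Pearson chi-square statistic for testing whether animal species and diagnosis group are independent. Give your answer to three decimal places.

Row totals: 447, 416, 224, 461. Column totals: 478, 353, 717. Grand total N = 1548.
Expected counts (row total × column total / N):
  Dog, Infectious: 447×478/1548 = 138.02713
  Dog, Chronic: 447×353/1548 = 101.93217
  Dog, Injury: 447×717/1548 = 207.04070
  Cat, Infectious: 416×478/1548 = 128.45478
  Cat, Chronic: 416×353/1548 = 94.86305
  Cat, Injury: 416×717/1548 = 192.68217
  Rabbit, Infectious: 224×478/1548 = 69.16796
  Rabbit, Chronic: 224×353/1548 = 51.08010
  Rabbit, Injury: 224×717/1548 = 103.75194
  Bird, Infectious: 461×478/1548 = 142.35013
  Bird, Chronic: 461×353/1548 = 105.12468
  Bird, Injury: 461×717/1548 = 213.52519
Contributions (O − E)²/E:
  (27 − 138.02713)²/138.02713 = 89.3087
  (183 − 101.93217)²/101.93217 = 64.4742
  (237 − 207.04070)²/207.04070 = 4.3352
  (156 − 128.45478)²/128.45478 = 5.9067
  (29 − 94.86305)²/94.86305 = 45.7285
  (231 − 192.68217)²/192.68217 = 7.6201
  (158 − 69.16796)²/69.16796 = 114.0865
  (33 − 51.08010)²/51.08010 = 6.3996
  (33 − 103.75194)²/103.75194 = 48.2481
  (137 − 142.35013)²/142.35013 = 0.2011
  (108 − 105.12468)²/105.12468 = 0.0786
  (216 − 213.52519)²/213.52519 = 0.0287
χ² = 89.3087 + 64.4742 + 4.3352 + 5.9067 + 45.7285 + 7.6201 + 114.0865 + 6.3996 + 48.2481 + 0.2011 + 0.0786 + 0.0287 = 386.416

386.416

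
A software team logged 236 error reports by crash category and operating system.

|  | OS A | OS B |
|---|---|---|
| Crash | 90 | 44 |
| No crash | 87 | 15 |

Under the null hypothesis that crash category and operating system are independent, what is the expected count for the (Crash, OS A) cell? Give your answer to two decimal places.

Row total (Crash) = 134; column total (OS A) = 177; grand total N = 236.
Expected count = (row total × column total) / N = 134 × 177 / 236 = 100.50.

100.50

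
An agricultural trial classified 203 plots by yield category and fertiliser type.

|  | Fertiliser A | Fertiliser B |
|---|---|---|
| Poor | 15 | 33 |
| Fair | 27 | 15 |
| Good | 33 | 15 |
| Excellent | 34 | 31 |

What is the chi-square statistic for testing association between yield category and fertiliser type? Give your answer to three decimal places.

Row totals: 48, 42, 48, 65. Column totals: 109, 94. Grand total N = 203.
Expected counts (row total × column total / N):
  Poor, Fertiliser A: 48×109/203 = 25.7734
  Poor, Fertiliser B: 48×94/203 = 22.2266
  Fair, Fertiliser A: 42×109/203 = 22.5517
  Fair, Fertiliser B: 42×94/203 = 19.4483
  Good, Fertiliser A: 48×109/203 = 25.7734
  Good, Fertiliser B: 48×94/203 = 22.2266
  Excellent, Fertiliser A: 65×109/203 = 34.9015
  Excellent, Fertiliser B: 65×94/203 = 30.0985
Contributions (O − E)²/E:
  (15 − 25.7734)²/25.7734 = 4.5033
  (33 − 22.2266)²/22.2266 = 5.2219
  (27 − 22.5517)²/22.5517 = 0.8774
  (15 − 19.4483)²/19.4483 = 1.0174
  (33 − 25.7734)²/25.7734 = 2.0263
  (15 − 22.2266)²/22.2266 = 2.3496
  (34 − 34.9015)²/34.9015 = 0.0233
  (31 − 30.0985)²/30.0985 = 0.0270
χ² = 4.5033 + 5.2219 + 0.8774 + 1.0174 + 2.0263 + 2.3496 + 0.0233 + 0.0270 = 16.046

16.046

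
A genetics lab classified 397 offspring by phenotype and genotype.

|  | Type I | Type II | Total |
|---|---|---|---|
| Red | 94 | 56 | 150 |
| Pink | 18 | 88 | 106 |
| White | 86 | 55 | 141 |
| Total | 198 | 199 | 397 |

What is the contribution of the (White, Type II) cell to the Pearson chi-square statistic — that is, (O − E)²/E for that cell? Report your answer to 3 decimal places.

3.478

Row total (White) = 141; column total (Type II) = 199; N = 397.
Expected count E = 141 × 199 / 397 = 70.6776.
Contribution = (O − E)²/E = (55 − 70.6776)² / 70.6776 = 3.478.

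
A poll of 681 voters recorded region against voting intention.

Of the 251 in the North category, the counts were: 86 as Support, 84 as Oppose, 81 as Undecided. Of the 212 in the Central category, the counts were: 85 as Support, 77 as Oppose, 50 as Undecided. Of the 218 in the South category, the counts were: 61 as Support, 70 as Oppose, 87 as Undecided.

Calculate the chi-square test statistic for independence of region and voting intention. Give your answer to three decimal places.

14.174

Row totals: 251, 212, 218. Column totals: 232, 231, 218. Grand total N = 681.
Expected counts (row total × column total / N):
  North, Support: 251×232/681 = 85.5095
  North, Oppose: 251×231/681 = 85.1410
  North, Undecided: 251×218/681 = 80.3495
  Central, Support: 212×232/681 = 72.2232
  Central, Oppose: 212×231/681 = 71.9119
  Central, Undecided: 212×218/681 = 67.8649
  South, Support: 218×232/681 = 74.2673
  South, Oppose: 218×231/681 = 73.9471
  South, Undecided: 218×218/681 = 69.7856
Contributions (O − E)²/E:
  (86 − 85.5095)²/85.5095 = 0.0028
  (84 − 85.1410)²/85.1410 = 0.0153
  (81 − 80.3495)²/80.3495 = 0.0053
  (85 − 72.2232)²/72.2232 = 2.2603
  (77 − 71.9119)²/71.9119 = 0.3600
  (50 − 67.8649)²/67.8649 = 4.7028
  (61 − 74.2673)²/74.2673 = 2.3701
  (70 − 73.9471)²/73.9471 = 0.2107
  (87 − 69.7856)²/69.7856 = 4.2464
χ² = 0.0028 + 0.0153 + 0.0053 + 2.2603 + 0.3600 + 4.7028 + 2.3701 + 0.2107 + 4.2464 = 14.174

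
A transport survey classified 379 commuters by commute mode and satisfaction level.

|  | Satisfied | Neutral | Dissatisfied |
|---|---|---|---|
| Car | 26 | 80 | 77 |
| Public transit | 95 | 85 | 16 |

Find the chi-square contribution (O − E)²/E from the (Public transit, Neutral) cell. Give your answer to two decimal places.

0.00

Row total (Public transit) = 196; column total (Neutral) = 165; N = 379.
Expected count E = 196 × 165 / 379 = 85.330.
Contribution = (O − E)²/E = (85 − 85.330)² / 85.330 = 0.00.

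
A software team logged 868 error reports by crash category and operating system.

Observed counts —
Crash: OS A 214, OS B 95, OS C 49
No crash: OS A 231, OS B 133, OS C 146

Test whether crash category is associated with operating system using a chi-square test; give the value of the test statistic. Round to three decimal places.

29.522

Row totals: 358, 510. Column totals: 445, 228, 195. Grand total N = 868.
Expected counts (row total × column total / N):
  Crash, OS A: 358×445/868 = 183.5369
  Crash, OS B: 358×228/868 = 94.0369
  Crash, OS C: 358×195/868 = 80.4263
  No crash, OS A: 510×445/868 = 261.4631
  No crash, OS B: 510×228/868 = 133.9631
  No crash, OS C: 510×195/868 = 114.5737
Contributions (O − E)²/E:
  (214 − 183.5369)²/183.5369 = 5.0562
  (95 − 94.0369)²/94.0369 = 0.0099
  (49 − 80.4263)²/80.4263 = 12.2797
  (231 − 261.4631)²/261.4631 = 3.5493
  (133 − 133.9631)²/133.9631 = 0.0069
  (146 − 114.5737)²/114.5737 = 8.6199
χ² = 5.0562 + 0.0099 + 12.2797 + 3.5493 + 0.0069 + 8.6199 = 29.522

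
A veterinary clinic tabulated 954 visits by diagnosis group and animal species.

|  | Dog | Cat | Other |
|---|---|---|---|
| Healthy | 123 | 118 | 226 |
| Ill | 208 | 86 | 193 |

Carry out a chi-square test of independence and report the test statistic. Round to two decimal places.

Row totals: 467, 487. Column totals: 331, 204, 419. Grand total N = 954.
Expected counts (row total × column total / N):
  Healthy, Dog: 467×331/954 = 162.030
  Healthy, Cat: 467×204/954 = 99.862
  Healthy, Other: 467×419/954 = 205.108
  Ill, Dog: 487×331/954 = 168.970
  Ill, Cat: 487×204/954 = 104.138
  Ill, Other: 487×419/954 = 213.892
Contributions (O − E)²/E:
  (123 − 162.030)²/162.030 = 9.4016
  (118 − 99.862)²/99.862 = 3.2944
  (226 − 205.108)²/205.108 = 2.1280
  (208 − 168.970)²/168.970 = 9.0155
  (86 − 104.138)²/104.138 = 3.1591
  (193 − 213.892)²/213.892 = 2.0406
χ² = 9.4016 + 3.2944 + 2.1280 + 9.0155 + 3.1591 + 2.0406 = 29.04

29.04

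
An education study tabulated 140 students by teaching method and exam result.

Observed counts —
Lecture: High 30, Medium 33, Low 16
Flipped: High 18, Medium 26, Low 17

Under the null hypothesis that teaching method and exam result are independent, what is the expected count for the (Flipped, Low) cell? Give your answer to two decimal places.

Row total (Flipped) = 61; column total (Low) = 33; grand total N = 140.
Expected count = (row total × column total) / N = 61 × 33 / 140 = 14.38.

14.38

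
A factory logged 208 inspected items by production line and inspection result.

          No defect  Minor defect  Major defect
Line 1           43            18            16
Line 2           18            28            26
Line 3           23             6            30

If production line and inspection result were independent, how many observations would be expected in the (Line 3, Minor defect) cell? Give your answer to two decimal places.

Row total (Line 3) = 59; column total (Minor defect) = 52; grand total N = 208.
Expected count = (row total × column total) / N = 59 × 52 / 208 = 14.75.

14.75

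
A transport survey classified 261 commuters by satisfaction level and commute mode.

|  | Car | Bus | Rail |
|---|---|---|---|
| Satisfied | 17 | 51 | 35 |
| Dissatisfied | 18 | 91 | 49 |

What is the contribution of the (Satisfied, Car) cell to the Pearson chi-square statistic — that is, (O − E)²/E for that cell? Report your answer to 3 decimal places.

0.736

Row total (Satisfied) = 103; column total (Car) = 35; N = 261.
Expected count E = 103 × 35 / 261 = 13.8123.
Contribution = (O − E)²/E = (17 − 13.8123)² / 13.8123 = 0.736.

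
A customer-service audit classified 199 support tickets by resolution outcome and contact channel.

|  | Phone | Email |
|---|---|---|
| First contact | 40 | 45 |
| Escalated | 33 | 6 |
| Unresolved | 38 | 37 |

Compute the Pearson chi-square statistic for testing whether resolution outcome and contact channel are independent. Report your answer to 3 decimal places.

Row totals: 85, 39, 75. Column totals: 111, 88. Grand total N = 199.
Expected counts (row total × column total / N):
  First contact, Phone: 85×111/199 = 47.4121
  First contact, Email: 85×88/199 = 37.5879
  Escalated, Phone: 39×111/199 = 21.7538
  Escalated, Email: 39×88/199 = 17.2462
  Unresolved, Phone: 75×111/199 = 41.8342
  Unresolved, Email: 75×88/199 = 33.1658
Contributions (O − E)²/E:
  (40 − 47.4121)²/47.4121 = 1.1588
  (45 − 37.5879)²/37.5879 = 1.4616
  (33 − 21.7538)²/21.7538 = 5.8140
  (6 − 17.2462)²/17.2462 = 7.3336
  (38 − 41.8342)²/41.8342 = 0.3514
  (37 − 33.1658)²/33.1658 = 0.4433
χ² = 1.1588 + 1.4616 + 5.8140 + 7.3336 + 0.3514 + 0.4433 = 16.563

16.563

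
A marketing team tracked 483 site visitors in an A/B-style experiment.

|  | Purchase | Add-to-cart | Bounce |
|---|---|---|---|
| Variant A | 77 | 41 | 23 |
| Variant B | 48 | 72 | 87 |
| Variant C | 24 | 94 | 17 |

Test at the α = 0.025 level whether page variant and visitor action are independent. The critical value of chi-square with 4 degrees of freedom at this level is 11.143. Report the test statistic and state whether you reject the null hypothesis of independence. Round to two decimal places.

Row totals: 141, 207, 135. Column totals: 149, 207, 127. Grand total N = 483.
Expected counts (row total × column total / N):
  Variant A, Purchase: 141×149/483 = 43.497
  Variant A, Add-to-cart: 141×207/483 = 60.429
  Variant A, Bounce: 141×127/483 = 37.075
  Variant B, Purchase: 207×149/483 = 63.857
  Variant B, Add-to-cart: 207×207/483 = 88.714
  Variant B, Bounce: 207×127/483 = 54.429
  Variant C, Purchase: 135×149/483 = 41.646
  Variant C, Add-to-cart: 135×207/483 = 57.857
  Variant C, Bounce: 135×127/483 = 35.497
Contributions (O − E)²/E:
  (77 − 43.497)²/43.497 = 25.8053
  (41 − 60.429)²/60.429 = 6.2468
  (23 − 37.075)²/37.075 = 5.3434
  (48 − 63.857)²/63.857 = 3.9376
  (72 − 88.714)²/88.714 = 3.1490
  (87 − 54.429)²/54.429 = 19.4909
  (24 − 41.646)²/41.646 = 7.4769
  (94 − 57.857)²/57.857 = 22.5784
  (17 − 35.497)²/35.497 = 9.6385
χ² = 25.8053 + 6.2468 + 5.3434 + 3.9376 + 3.1490 + 19.4909 + 7.4769 + 22.5784 + 9.6385 = 103.67
df = (3−1)(3−1) = 4. Since 103.67 > 11.143, reject the null hypothesis of independence at α = 0.025.

103.67; reject H₀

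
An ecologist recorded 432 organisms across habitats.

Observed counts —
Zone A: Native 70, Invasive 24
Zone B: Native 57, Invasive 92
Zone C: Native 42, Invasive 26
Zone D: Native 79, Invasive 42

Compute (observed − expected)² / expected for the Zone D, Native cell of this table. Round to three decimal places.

1.309

Row total (Zone D) = 121; column total (Native) = 248; N = 432.
Expected count E = 121 × 248 / 432 = 69.4630.
Contribution = (O − E)²/E = (79 − 69.4630)² / 69.4630 = 1.309.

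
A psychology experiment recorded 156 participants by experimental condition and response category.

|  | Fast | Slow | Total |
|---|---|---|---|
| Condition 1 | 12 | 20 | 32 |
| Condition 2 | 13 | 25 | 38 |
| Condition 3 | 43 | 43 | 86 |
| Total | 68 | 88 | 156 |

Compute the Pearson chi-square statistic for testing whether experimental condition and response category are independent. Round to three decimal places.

3.279

Grand total N = 156.
Expected counts (row total × column total / N):
  Condition 1, Fast: 32×68/156 = 13.9487
  Condition 1, Slow: 32×88/156 = 18.0513
  Condition 2, Fast: 38×68/156 = 16.5641
  Condition 2, Slow: 38×88/156 = 21.4359
  Condition 3, Fast: 86×68/156 = 37.4872
  Condition 3, Slow: 86×88/156 = 48.5128
Contributions (O − E)²/E:
  (12 − 13.9487)²/13.9487 = 0.2722
  (20 − 18.0513)²/18.0513 = 0.2104
  (13 − 16.5641)²/16.5641 = 0.7669
  (25 − 21.4359)²/21.4359 = 0.5926
  (43 − 37.4872)²/37.4872 = 0.8107
  (43 − 48.5128)²/48.5128 = 0.6265
χ² = 0.2722 + 0.2104 + 0.7669 + 0.5926 + 0.8107 + 0.6265 = 3.279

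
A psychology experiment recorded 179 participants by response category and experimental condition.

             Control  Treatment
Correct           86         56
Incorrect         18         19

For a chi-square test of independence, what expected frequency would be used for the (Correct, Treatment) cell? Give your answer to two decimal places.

Row total (Correct) = 142; column total (Treatment) = 75; grand total N = 179.
Expected count = (row total × column total) / N = 142 × 75 / 179 = 59.50.

59.50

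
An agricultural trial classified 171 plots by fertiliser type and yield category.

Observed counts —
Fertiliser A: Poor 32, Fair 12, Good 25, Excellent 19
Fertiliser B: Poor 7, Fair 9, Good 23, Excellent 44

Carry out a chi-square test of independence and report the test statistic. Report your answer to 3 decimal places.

Row totals: 88, 83. Column totals: 39, 21, 48, 63. Grand total N = 171.
Expected counts (row total × column total / N):
  Fertiliser A, Poor: 88×39/171 = 20.07018
  Fertiliser A, Fair: 88×21/171 = 10.80702
  Fertiliser A, Good: 88×48/171 = 24.70175
  Fertiliser A, Excellent: 88×63/171 = 32.42105
  Fertiliser B, Poor: 83×39/171 = 18.92982
  Fertiliser B, Fair: 83×21/171 = 10.19298
  Fertiliser B, Good: 83×48/171 = 23.29825
  Fertiliser B, Excellent: 83×63/171 = 30.57895
Contributions (O − E)²/E:
  (32 − 20.07018)²/20.07018 = 7.0911
  (12 − 10.80702)²/10.80702 = 0.1317
  (25 − 24.70175)²/24.70175 = 0.0036
  (19 − 32.42105)²/32.42105 = 5.5558
  (7 − 18.92982)²/18.92982 = 7.5183
  (9 − 10.19298)²/10.19298 = 0.1396
  (23 − 23.29825)²/23.29825 = 0.0038
  (44 − 30.57895)²/30.57895 = 5.8905
χ² = 7.0911 + 0.1317 + 0.0036 + 5.5558 + 7.5183 + 0.1396 + 0.0038 + 5.8905 = 26.334

26.334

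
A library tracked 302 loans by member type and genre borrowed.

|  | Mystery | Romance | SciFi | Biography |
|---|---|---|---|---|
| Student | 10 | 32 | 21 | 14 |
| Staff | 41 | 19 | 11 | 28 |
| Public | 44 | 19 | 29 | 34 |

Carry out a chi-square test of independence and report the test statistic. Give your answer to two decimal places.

35.91

Row totals: 77, 99, 126. Column totals: 95, 70, 61, 76. Grand total N = 302.
Expected counts (row total × column total / N):
  Student, Mystery: 77×95/302 = 24.222
  Student, Romance: 77×70/302 = 17.848
  Student, SciFi: 77×61/302 = 15.553
  Student, Biography: 77×76/302 = 19.377
  Staff, Mystery: 99×95/302 = 31.142
  Staff, Romance: 99×70/302 = 22.947
  Staff, SciFi: 99×61/302 = 19.997
  Staff, Biography: 99×76/302 = 24.914
  Public, Mystery: 126×95/302 = 39.636
  Public, Romance: 126×70/302 = 29.205
  Public, SciFi: 126×61/302 = 25.450
  Public, Biography: 126×76/302 = 31.709
Contributions (O − E)²/E:
  (10 − 24.222)²/24.222 = 8.3505
  (32 − 17.848)²/17.848 = 11.2214
  (21 − 15.553)²/15.553 = 1.9077
  (14 − 19.377)²/19.377 = 1.4921
  (41 − 31.142)²/31.142 = 3.1205
  (19 − 22.947)²/22.947 = 0.6789
  (11 − 19.997)²/19.997 = 4.0479
  (28 − 24.914)²/24.914 = 0.3823
  (44 − 39.636)²/39.636 = 0.4805
  (19 − 29.205)²/29.205 = 3.5659
  (29 − 25.450)²/25.450 = 0.4952
  (34 − 31.709)²/31.709 = 0.1655
χ² = 8.3505 + 11.2214 + 1.9077 + 1.4921 + 3.1205 + 0.6789 + 4.0479 + 0.3823 + 0.4805 + 3.5659 + 0.4952 + 0.1655 = 35.91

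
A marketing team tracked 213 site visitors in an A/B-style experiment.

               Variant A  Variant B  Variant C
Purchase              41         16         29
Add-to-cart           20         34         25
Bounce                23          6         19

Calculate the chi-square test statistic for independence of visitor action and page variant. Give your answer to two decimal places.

Row totals: 86, 79, 48. Column totals: 84, 56, 73. Grand total N = 213.
Expected counts (row total × column total / N):
  Purchase, Variant A: 86×84/213 = 33.9155
  Purchase, Variant B: 86×56/213 = 22.6103
  Purchase, Variant C: 86×73/213 = 29.4742
  Add-to-cart, Variant A: 79×84/213 = 31.1549
  Add-to-cart, Variant B: 79×56/213 = 20.7700
  Add-to-cart, Variant C: 79×73/213 = 27.0751
  Bounce, Variant A: 48×84/213 = 18.9296
  Bounce, Variant B: 48×56/213 = 12.6197
  Bounce, Variant C: 48×73/213 = 16.4507
Contributions (O − E)²/E:
  (41 − 33.9155)²/33.9155 = 1.4799
  (16 − 22.6103)²/22.6103 = 1.9326
  (29 − 29.4742)²/29.4742 = 0.0076
  (20 − 31.1549)²/31.1549 = 3.9940
  (34 − 20.7700)²/20.7700 = 8.4272
  (25 − 27.0751)²/27.0751 = 0.1590
  (23 − 18.9296)²/18.9296 = 0.8753
  (6 − 12.6197)²/12.6197 = 3.4724
  (19 − 16.4507)²/16.4507 = 0.3951
χ² = 1.4799 + 1.9326 + 0.0076 + 3.9940 + 8.4272 + 0.1590 + 0.8753 + 3.4724 + 0.3951 = 20.74

20.74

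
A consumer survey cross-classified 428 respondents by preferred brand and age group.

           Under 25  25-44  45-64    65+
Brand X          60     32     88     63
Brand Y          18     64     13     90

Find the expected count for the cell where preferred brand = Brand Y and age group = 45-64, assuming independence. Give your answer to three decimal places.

Row total (Brand Y) = 185; column total (45-64) = 101; grand total N = 428.
Expected count = (row total × column total) / N = 185 × 101 / 428 = 43.657.

43.657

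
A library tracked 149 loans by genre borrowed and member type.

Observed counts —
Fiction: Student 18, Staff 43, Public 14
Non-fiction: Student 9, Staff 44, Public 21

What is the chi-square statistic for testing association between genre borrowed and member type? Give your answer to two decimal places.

4.40

Row totals: 75, 74. Column totals: 27, 87, 35. Grand total N = 149.
Expected counts (row total × column total / N):
  Fiction, Student: 75×27/149 = 13.591
  Fiction, Staff: 75×87/149 = 43.792
  Fiction, Public: 75×35/149 = 17.617
  Non-fiction, Student: 74×27/149 = 13.409
  Non-fiction, Staff: 74×87/149 = 43.208
  Non-fiction, Public: 74×35/149 = 17.383
Contributions (O − E)²/E:
  (18 − 13.591)²/13.591 = 1.4303
  (43 − 43.792)²/43.792 = 0.0143
  (14 − 17.617)²/17.617 = 0.7426
  (9 − 13.409)²/13.409 = 1.4497
  (44 − 43.208)²/43.208 = 0.0145
  (21 − 17.383)²/17.383 = 0.7526
χ² = 1.4303 + 0.0143 + 0.7426 + 1.4497 + 0.0145 + 0.7526 = 4.40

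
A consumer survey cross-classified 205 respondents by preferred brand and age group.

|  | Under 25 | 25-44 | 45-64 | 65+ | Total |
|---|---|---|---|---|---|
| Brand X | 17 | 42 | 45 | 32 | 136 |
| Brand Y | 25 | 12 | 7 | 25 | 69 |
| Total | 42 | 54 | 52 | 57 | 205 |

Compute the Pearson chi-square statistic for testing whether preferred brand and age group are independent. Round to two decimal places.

27.90

Grand total N = 205.
Expected counts (row total × column total / N):
  Brand X, Under 25: 136×42/205 = 27.863
  Brand X, 25-44: 136×54/205 = 35.824
  Brand X, 45-64: 136×52/205 = 34.498
  Brand X, 65+: 136×57/205 = 37.815
  Brand Y, Under 25: 69×42/205 = 14.137
  Brand Y, 25-44: 69×54/205 = 18.176
  Brand Y, 45-64: 69×52/205 = 17.502
  Brand Y, 65+: 69×57/205 = 19.185
Contributions (O − E)²/E:
  (17 − 27.863)²/27.863 = 4.2352
  (42 − 35.824)²/35.824 = 1.0647
  (45 − 34.498)²/34.498 = 3.1971
  (32 − 37.815)²/37.815 = 0.8942
  (25 − 14.137)²/14.137 = 8.3472
  (12 − 18.176)²/18.176 = 2.0985
  (7 − 17.502)²/17.502 = 6.3017
  (25 − 19.185)²/19.185 = 1.7625
χ² = 4.2352 + 1.0647 + 3.1971 + 0.8942 + 8.3472 + 2.0985 + 6.3017 + 1.7625 = 27.90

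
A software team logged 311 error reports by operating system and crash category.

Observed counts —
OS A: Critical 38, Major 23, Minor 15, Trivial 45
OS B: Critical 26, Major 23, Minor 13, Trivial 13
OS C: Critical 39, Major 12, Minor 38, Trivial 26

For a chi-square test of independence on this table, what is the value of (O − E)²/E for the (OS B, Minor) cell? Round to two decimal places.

0.53

Row total (OS B) = 75; column total (Minor) = 66; N = 311.
Expected count E = 75 × 66 / 311 = 15.916.
Contribution = (O − E)²/E = (13 − 15.916)² / 15.916 = 0.53.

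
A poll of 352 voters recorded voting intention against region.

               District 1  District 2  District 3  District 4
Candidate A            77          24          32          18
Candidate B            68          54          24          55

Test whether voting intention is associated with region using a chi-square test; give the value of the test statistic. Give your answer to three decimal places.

25.404

Row totals: 151, 201. Column totals: 145, 78, 56, 73. Grand total N = 352.
Expected counts (row total × column total / N):
  Candidate A, District 1: 151×145/352 = 62.2017
  Candidate A, District 2: 151×78/352 = 33.4602
  Candidate A, District 3: 151×56/352 = 24.0227
  Candidate A, District 4: 151×73/352 = 31.3153
  Candidate B, District 1: 201×145/352 = 82.7983
  Candidate B, District 2: 201×78/352 = 44.5398
  Candidate B, District 3: 201×56/352 = 31.9773
  Candidate B, District 4: 201×73/352 = 41.6847
Contributions (O − E)²/E:
  (77 − 62.2017)²/62.2017 = 3.5206
  (24 − 33.4602)²/33.4602 = 2.6747
  (32 − 24.0227)²/24.0227 = 2.6490
  (18 − 31.3153)²/31.3153 = 5.6617
  (68 − 82.7983)²/82.7983 = 2.6449
  (54 − 44.5398)²/44.5398 = 2.0093
  (24 − 31.9773)²/31.9773 = 1.9901
  (55 − 41.6847)²/41.6847 = 4.2533
χ² = 3.5206 + 2.6747 + 2.6490 + 5.6617 + 2.6449 + 2.0093 + 1.9901 + 4.2533 = 25.404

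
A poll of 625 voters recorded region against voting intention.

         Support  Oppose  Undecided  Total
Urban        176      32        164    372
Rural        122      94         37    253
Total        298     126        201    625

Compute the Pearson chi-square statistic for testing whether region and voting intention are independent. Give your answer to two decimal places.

Grand total N = 625.
Expected counts (row total × column total / N):
  Urban, Support: 372×298/625 = 177.370
  Urban, Oppose: 372×126/625 = 74.995
  Urban, Undecided: 372×201/625 = 119.635
  Rural, Support: 253×298/625 = 120.630
  Rural, Oppose: 253×126/625 = 51.005
  Rural, Undecided: 253×201/625 = 81.365
Contributions (O − E)²/E:
  (176 − 177.370)²/177.370 = 0.0106
  (32 − 74.995)²/74.995 = 24.6492
  (164 − 119.635)²/119.635 = 16.4522
  (122 − 120.630)²/120.630 = 0.0156
  (94 − 51.005)²/51.005 = 36.2429
  (37 − 81.365)²/81.365 = 24.1904
χ² = 0.0106 + 24.6492 + 16.4522 + 0.0156 + 36.2429 + 24.1904 = 101.56

101.56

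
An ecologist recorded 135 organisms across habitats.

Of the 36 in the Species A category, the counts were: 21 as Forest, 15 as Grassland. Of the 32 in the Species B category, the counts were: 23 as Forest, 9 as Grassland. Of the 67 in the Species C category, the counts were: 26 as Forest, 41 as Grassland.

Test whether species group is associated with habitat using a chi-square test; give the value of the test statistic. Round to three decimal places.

Row totals: 36, 32, 67. Column totals: 70, 65. Grand total N = 135.
Expected counts (row total × column total / N):
  Species A, Forest: 36×70/135 = 18.6667
  Species A, Grassland: 36×65/135 = 17.3333
  Species B, Forest: 32×70/135 = 16.5926
  Species B, Grassland: 32×65/135 = 15.4074
  Species C, Forest: 67×70/135 = 34.7407
  Species C, Grassland: 67×65/135 = 32.2593
Contributions (O − E)²/E:
  (21 − 18.6667)²/18.6667 = 0.2917
  (15 − 17.3333)²/17.3333 = 0.3141
  (23 − 16.5926)²/16.5926 = 2.4743
  (9 − 15.4074)²/15.4074 = 2.6646
  (26 − 34.7407)²/34.7407 = 2.1991
  (41 − 32.2593)²/32.2593 = 2.3683
χ² = 0.2917 + 0.3141 + 2.4743 + 2.6646 + 2.1991 + 2.3683 = 10.312

10.312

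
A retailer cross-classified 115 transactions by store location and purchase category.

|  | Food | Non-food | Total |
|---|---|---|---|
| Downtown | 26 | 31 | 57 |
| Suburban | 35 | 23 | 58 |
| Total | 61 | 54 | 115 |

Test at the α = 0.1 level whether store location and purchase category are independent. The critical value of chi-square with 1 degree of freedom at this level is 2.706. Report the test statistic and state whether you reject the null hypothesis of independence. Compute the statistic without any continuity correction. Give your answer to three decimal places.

Grand total N = 115.
Expected counts (row total × column total / N):
  Downtown, Food: 57×61/115 = 30.2348
  Downtown, Non-food: 57×54/115 = 26.7652
  Suburban, Food: 58×61/115 = 30.7652
  Suburban, Non-food: 58×54/115 = 27.2348
Contributions (O − E)²/E:
  (26 − 30.2348)²/30.2348 = 0.5931
  (31 − 26.7652)²/26.7652 = 0.6700
  (35 − 30.7652)²/30.7652 = 0.5829
  (23 − 27.2348)²/27.2348 = 0.6585
χ² = 0.5931 + 0.6700 + 0.5829 + 0.6585 = 2.505
df = (2−1)(2−1) = 1. Since 2.505 < 2.706, fail to reject the null hypothesis of independence at α = 0.1.

2.505; fail to reject H₀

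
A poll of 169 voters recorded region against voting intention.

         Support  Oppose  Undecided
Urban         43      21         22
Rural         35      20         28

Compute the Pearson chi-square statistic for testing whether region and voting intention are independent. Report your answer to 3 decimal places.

Row totals: 86, 83. Column totals: 78, 41, 50. Grand total N = 169.
Expected counts (row total × column total / N):
  Urban, Support: 86×78/169 = 39.6923
  Urban, Oppose: 86×41/169 = 20.8639
  Urban, Undecided: 86×50/169 = 25.4438
  Rural, Support: 83×78/169 = 38.3077
  Rural, Oppose: 83×41/169 = 20.1361
  Rural, Undecided: 83×50/169 = 24.5562
Contributions (O − E)²/E:
  (43 − 39.6923)²/39.6923 = 0.2756
  (21 − 20.8639)²/20.8639 = 0.0009
  (22 − 25.4438)²/25.4438 = 0.4661
  (35 − 38.3077)²/38.3077 = 0.2856
  (20 − 20.1361)²/20.1361 = 0.0009
  (28 − 24.5562)²/24.5562 = 0.4830
χ² = 0.2756 + 0.0009 + 0.4661 + 0.2856 + 0.0009 + 0.4830 = 1.512

1.512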